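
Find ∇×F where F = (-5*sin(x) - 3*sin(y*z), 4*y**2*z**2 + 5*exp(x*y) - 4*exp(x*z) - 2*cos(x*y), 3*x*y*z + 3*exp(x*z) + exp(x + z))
(3*x*z + 4*x*exp(x*z) - 8*y**2*z, -3*y*z - 3*y*cos(y*z) - 3*z*exp(x*z) - exp(x + z), 5*y*exp(x*y) + 2*y*sin(x*y) - 4*z*exp(x*z) + 3*z*cos(y*z))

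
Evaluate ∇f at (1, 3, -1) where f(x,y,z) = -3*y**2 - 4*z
(0, -18, -4)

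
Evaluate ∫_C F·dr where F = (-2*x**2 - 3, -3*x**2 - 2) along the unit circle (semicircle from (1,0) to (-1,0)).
22/3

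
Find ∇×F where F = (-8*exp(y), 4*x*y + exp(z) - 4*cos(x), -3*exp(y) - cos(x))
(-3*exp(y) - exp(z), -sin(x), 4*y + 8*exp(y) + 4*sin(x))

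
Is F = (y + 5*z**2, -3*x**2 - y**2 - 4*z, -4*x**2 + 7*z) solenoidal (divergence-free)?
No, ∇·F = 7 - 2*y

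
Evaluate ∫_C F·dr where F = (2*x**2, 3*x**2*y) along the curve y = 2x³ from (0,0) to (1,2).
31/6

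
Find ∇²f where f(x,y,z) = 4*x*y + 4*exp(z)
4*exp(z)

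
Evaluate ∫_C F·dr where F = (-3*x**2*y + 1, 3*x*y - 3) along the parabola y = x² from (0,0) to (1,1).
-7/5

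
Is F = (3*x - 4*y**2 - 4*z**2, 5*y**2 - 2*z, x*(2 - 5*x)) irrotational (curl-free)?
No, ∇×F = (2, 10*x - 8*z - 2, 8*y)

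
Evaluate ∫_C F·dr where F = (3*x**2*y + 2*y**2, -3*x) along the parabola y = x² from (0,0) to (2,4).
16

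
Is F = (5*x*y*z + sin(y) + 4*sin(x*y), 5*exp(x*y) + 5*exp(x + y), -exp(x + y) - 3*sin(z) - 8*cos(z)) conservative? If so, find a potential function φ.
No, ∇×F = (-exp(x + y), 5*x*y + exp(x + y), -5*x*z - 4*x*cos(x*y) + 5*y*exp(x*y) + 5*exp(x + y) - cos(y)) ≠ 0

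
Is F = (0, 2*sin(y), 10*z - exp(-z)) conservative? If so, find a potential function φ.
Yes, F is conservative. φ = 5*z**2 - 2*cos(y) + exp(-z)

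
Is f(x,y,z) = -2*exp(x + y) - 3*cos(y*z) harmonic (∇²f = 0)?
No, ∇²f = 3*y**2*cos(y*z) + 3*z**2*cos(y*z) - 4*exp(x + y)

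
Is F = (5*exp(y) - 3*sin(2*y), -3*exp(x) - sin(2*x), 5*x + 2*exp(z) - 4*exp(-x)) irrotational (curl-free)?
No, ∇×F = (0, -5 - 4*exp(-x), -3*exp(x) - 5*exp(y) - 2*cos(2*x) + 6*cos(2*y))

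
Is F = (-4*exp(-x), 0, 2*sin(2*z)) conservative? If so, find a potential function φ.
Yes, F is conservative. φ = -cos(2*z) + 4*exp(-x)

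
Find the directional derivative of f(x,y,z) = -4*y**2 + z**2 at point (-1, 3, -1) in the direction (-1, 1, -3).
-18*sqrt(11)/11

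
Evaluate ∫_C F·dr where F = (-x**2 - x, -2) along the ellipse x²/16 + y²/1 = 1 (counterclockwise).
0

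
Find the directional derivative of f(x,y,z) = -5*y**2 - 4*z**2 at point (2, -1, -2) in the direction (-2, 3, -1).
sqrt(14)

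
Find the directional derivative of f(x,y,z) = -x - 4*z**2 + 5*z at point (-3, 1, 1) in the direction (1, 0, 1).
-2*sqrt(2)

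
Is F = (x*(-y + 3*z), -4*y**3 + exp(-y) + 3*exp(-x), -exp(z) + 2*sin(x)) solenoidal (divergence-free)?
No, ∇·F = -12*y**2 - y + 3*z - exp(z) - exp(-y)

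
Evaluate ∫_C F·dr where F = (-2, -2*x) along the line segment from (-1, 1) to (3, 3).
-12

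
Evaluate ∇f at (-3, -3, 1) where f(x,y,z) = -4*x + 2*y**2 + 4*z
(-4, -12, 4)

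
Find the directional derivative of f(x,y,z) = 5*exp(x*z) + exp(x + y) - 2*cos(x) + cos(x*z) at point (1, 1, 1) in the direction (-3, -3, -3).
-2*sqrt(3)*E*(E + 5)/3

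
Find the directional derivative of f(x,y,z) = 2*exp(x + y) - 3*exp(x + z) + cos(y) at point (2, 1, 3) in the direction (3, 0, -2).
3*sqrt(13)*(2 - exp(2))*exp(3)/13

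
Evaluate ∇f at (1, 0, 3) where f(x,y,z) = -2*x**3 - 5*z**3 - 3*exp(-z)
(-6, 0, -135 + 3*exp(-3))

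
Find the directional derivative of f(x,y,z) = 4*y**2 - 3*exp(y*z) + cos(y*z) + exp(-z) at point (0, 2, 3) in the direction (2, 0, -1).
sqrt(5)*(2*exp(3)*sin(6) + 1 + 6*exp(9))*exp(-3)/5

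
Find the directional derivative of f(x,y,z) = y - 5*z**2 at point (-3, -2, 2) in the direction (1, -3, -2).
37*sqrt(14)/14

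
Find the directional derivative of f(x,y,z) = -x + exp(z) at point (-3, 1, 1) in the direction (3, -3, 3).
sqrt(3)*(-1 + E)/3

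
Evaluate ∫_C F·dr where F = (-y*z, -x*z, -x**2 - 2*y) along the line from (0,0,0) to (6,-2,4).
-8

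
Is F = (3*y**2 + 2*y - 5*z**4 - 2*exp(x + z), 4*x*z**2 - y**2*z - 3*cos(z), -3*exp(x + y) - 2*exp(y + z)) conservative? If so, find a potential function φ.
No, ∇×F = (-8*x*z + y**2 - 3*exp(x + y) - 2*exp(y + z) - 3*sin(z), -20*z**3 + 3*exp(x + y) - 2*exp(x + z), -6*y + 4*z**2 - 2) ≠ 0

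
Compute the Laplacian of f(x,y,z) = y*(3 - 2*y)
-4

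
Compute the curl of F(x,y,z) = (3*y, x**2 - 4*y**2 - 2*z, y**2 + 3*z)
(2*y + 2, 0, 2*x - 3)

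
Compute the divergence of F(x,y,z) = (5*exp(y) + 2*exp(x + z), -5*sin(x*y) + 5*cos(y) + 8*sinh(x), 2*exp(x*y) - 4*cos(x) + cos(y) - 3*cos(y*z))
-5*x*cos(x*y) + 3*y*sin(y*z) + 2*exp(x + z) - 5*sin(y)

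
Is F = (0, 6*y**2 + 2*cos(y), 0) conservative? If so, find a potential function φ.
Yes, F is conservative. φ = 2*y**3 + 2*sin(y)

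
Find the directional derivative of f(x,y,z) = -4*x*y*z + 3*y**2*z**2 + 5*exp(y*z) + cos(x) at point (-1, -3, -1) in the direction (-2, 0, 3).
-sqrt(13)*(2*sin(1) + 174 + 45*exp(3))/13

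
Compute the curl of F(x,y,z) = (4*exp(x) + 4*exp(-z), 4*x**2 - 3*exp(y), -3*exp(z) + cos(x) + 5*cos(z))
(0, sin(x) - 4*exp(-z), 8*x)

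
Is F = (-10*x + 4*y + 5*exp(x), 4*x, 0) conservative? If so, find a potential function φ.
Yes, F is conservative. φ = -5*x**2 + 4*x*y + 5*exp(x)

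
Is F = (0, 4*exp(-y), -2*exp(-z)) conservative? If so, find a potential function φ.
Yes, F is conservative. φ = 2*exp(-z) - 4*exp(-y)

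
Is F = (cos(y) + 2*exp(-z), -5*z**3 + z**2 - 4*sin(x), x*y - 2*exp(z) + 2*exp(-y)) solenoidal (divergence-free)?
No, ∇·F = -2*exp(z)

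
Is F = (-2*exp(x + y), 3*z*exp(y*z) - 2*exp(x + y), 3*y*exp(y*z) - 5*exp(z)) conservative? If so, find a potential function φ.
Yes, F is conservative. φ = -5*exp(z) + 3*exp(y*z) - 2*exp(x + y)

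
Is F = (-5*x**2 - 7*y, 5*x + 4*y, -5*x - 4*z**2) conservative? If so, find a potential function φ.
No, ∇×F = (0, 5, 12) ≠ 0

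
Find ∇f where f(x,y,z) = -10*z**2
(0, 0, -20*z)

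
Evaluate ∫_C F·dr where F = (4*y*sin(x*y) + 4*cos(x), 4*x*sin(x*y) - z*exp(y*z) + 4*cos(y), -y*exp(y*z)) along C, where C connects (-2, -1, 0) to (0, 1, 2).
-exp(2) - 3 + 4*sqrt(2)*sin(pi/4 + 2) + 8*sin(1)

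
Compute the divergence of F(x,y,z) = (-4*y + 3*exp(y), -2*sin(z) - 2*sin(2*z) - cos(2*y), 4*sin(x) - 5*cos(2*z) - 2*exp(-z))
2*sin(2*y) + 10*sin(2*z) + 2*exp(-z)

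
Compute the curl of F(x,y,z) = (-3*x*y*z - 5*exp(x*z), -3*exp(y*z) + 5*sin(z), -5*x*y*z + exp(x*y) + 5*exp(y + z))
(-5*x*z + x*exp(x*y) + 3*y*exp(y*z) + 5*exp(y + z) - 5*cos(z), -3*x*y - 5*x*exp(x*z) + 5*y*z - y*exp(x*y), 3*x*z)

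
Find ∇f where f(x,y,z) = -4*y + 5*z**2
(0, -4, 10*z)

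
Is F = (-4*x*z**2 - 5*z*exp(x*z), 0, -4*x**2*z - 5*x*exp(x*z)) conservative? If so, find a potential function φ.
Yes, F is conservative. φ = -2*x**2*z**2 - 5*exp(x*z)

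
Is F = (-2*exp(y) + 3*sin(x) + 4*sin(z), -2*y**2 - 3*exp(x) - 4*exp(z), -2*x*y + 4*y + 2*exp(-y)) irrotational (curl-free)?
No, ∇×F = (-2*x + 4*exp(z) + 4 - 2*exp(-y), 2*y + 4*cos(z), -3*exp(x) + 2*exp(y))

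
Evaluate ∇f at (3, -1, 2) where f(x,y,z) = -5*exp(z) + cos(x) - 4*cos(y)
(-sin(3), -4*sin(1), -5*exp(2))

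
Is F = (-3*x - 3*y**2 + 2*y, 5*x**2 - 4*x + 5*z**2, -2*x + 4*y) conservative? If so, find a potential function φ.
No, ∇×F = (4 - 10*z, 2, 10*x + 6*y - 6) ≠ 0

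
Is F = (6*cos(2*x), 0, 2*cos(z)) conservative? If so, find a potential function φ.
Yes, F is conservative. φ = 3*sin(2*x) + 2*sin(z)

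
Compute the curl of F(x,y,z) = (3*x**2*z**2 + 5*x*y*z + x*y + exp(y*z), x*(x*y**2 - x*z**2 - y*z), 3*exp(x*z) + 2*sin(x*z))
(x*(2*x*z + y), 6*x**2*z + 5*x*y + y*exp(y*z) - 3*z*exp(x*z) - 2*z*cos(x*z), 2*x*y**2 - 2*x*z**2 - 5*x*z - x - y*z - z*exp(y*z))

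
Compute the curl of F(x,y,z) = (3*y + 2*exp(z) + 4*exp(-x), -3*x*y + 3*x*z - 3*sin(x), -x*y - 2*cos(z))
(-4*x, y + 2*exp(z), -3*y + 3*z - 3*cos(x) - 3)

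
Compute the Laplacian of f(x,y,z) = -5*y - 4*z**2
-8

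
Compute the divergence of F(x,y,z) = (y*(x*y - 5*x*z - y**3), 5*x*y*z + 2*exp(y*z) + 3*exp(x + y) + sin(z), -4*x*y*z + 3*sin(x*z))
-4*x*y + 5*x*z + 3*x*cos(x*z) + y*(y - 5*z) + 2*z*exp(y*z) + 3*exp(x + y)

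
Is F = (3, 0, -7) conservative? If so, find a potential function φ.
Yes, F is conservative. φ = 3*x - 7*z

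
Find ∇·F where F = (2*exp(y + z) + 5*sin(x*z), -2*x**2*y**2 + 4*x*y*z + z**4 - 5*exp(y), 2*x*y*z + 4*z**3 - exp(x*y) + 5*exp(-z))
-4*x**2*y + 2*x*y + 4*x*z + 12*z**2 + 5*z*cos(x*z) - 5*exp(y) - 5*exp(-z)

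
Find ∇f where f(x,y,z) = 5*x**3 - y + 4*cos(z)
(15*x**2, -1, -4*sin(z))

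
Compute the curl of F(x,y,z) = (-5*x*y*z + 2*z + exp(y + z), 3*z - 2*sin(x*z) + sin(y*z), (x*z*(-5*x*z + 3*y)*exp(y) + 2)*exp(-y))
(3*x*z + 2*x*cos(x*z) - y*cos(y*z) - 3 - 2*exp(-y), -5*x*y + 10*x*z**2 - 3*y*z + exp(y + z) + 2, 5*x*z - 2*z*cos(x*z) - exp(y + z))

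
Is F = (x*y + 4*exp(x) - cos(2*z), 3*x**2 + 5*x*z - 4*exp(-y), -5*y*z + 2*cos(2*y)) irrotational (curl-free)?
No, ∇×F = (-5*x - 5*z - 4*sin(2*y), 2*sin(2*z), 5*x + 5*z)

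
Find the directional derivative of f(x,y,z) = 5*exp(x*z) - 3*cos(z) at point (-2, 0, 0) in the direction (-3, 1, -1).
10*sqrt(11)/11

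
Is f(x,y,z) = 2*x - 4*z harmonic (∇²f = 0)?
Yes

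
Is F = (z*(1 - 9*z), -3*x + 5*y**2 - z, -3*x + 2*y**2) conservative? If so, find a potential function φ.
No, ∇×F = (4*y + 1, 4 - 18*z, -3) ≠ 0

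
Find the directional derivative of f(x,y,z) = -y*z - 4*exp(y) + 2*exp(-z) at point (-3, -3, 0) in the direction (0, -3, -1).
sqrt(10)*(12 - exp(3))*exp(-3)/10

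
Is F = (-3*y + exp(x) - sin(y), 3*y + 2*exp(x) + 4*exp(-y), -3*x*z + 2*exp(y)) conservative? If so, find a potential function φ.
No, ∇×F = (2*exp(y), 3*z, 2*exp(x) + cos(y) + 3) ≠ 0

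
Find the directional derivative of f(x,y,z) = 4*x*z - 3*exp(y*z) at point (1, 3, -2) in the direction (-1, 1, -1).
sqrt(3)*(15 + 4*exp(6))*exp(-6)/3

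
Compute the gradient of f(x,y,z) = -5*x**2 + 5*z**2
(-10*x, 0, 10*z)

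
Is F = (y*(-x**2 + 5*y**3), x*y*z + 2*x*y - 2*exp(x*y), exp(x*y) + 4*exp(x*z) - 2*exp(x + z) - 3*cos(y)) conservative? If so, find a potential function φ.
No, ∇×F = (-x*y + x*exp(x*y) + 3*sin(y), -y*exp(x*y) - 4*z*exp(x*z) + 2*exp(x + z), x**2 - 20*y**3 + y*z - 2*y*exp(x*y) + 2*y) ≠ 0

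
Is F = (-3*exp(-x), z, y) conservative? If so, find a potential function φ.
Yes, F is conservative. φ = y*z + 3*exp(-x)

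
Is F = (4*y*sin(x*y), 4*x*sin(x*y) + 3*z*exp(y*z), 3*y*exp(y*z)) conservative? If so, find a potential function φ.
Yes, F is conservative. φ = 3*exp(y*z) - 4*cos(x*y)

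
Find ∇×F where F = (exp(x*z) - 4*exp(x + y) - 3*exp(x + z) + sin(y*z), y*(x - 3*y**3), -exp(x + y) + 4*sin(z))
(-exp(x + y), x*exp(x*z) + y*cos(y*z) + exp(x + y) - 3*exp(x + z), y - z*cos(y*z) + 4*exp(x + y))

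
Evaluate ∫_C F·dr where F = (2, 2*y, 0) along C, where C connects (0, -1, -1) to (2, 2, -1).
7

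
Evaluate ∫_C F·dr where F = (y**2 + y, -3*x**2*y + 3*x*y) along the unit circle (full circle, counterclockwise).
-pi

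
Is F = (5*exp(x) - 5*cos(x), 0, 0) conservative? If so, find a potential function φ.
Yes, F is conservative. φ = 5*exp(x) - 5*sin(x)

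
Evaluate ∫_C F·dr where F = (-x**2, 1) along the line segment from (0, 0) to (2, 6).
10/3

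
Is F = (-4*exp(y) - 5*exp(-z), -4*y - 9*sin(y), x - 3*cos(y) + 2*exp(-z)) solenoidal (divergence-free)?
No, ∇·F = -9*cos(y) - 4 - 2*exp(-z)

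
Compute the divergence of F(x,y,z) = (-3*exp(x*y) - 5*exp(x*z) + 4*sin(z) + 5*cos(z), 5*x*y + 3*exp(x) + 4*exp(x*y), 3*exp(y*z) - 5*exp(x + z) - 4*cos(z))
4*x*exp(x*y) + 5*x - 3*y*exp(x*y) + 3*y*exp(y*z) - 5*z*exp(x*z) - 5*exp(x + z) + 4*sin(z)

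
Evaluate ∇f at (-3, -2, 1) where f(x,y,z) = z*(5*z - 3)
(0, 0, 7)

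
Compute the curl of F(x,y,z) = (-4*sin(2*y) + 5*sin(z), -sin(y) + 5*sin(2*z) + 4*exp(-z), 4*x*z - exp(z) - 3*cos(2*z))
(-10*cos(2*z) + 4*exp(-z), -4*z + 5*cos(z), 8*cos(2*y))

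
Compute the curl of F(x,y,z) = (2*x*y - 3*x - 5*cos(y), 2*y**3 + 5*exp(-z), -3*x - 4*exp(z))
(5*exp(-z), 3, -2*x - 5*sin(y))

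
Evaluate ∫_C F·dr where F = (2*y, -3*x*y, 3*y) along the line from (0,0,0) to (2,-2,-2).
-6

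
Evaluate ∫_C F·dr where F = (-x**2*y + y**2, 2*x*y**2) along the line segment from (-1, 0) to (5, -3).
54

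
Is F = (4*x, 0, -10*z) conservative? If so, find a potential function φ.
Yes, F is conservative. φ = 2*x**2 - 5*z**2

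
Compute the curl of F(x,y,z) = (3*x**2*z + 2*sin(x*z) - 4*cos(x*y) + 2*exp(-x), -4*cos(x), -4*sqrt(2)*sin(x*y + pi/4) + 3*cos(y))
(-4*sqrt(2)*x*cos(x*y + pi/4) - 3*sin(y), 3*x**2 + 2*x*cos(x*z) + 4*sqrt(2)*y*cos(x*y + pi/4), -4*x*sin(x*y) + 4*sin(x))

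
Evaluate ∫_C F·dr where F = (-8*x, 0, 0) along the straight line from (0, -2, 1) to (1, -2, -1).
-4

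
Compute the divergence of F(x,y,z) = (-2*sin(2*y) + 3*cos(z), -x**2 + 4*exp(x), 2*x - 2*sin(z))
-2*cos(z)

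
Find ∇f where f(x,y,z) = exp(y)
(0, exp(y), 0)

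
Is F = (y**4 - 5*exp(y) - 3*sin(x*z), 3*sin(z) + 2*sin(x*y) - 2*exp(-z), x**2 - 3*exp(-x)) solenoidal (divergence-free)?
No, ∇·F = 2*x*cos(x*y) - 3*z*cos(x*z)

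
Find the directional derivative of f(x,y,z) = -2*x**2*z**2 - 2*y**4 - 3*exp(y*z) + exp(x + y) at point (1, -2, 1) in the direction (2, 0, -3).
2*sqrt(13)*(-9 + E + 2*exp(2))*exp(-2)/13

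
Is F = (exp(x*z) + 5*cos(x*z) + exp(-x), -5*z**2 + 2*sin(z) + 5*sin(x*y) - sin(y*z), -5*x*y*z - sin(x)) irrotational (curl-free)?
No, ∇×F = (-5*x*z + y*cos(y*z) + 10*z - 2*cos(z), x*exp(x*z) - 5*x*sin(x*z) + 5*y*z + cos(x), 5*y*cos(x*y))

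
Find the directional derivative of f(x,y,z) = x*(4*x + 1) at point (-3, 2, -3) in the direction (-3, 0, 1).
69*sqrt(10)/10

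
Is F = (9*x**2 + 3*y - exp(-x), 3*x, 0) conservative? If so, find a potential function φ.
Yes, F is conservative. φ = 3*x**3 + 3*x*y + exp(-x)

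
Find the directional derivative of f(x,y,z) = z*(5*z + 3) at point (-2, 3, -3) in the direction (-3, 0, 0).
0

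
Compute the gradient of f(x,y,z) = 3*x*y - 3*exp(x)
(3*y - 3*exp(x), 3*x, 0)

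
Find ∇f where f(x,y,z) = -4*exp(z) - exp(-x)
(exp(-x), 0, -4*exp(z))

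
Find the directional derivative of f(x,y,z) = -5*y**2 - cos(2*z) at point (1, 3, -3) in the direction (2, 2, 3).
-6*sqrt(17)*(sin(6) + 10)/17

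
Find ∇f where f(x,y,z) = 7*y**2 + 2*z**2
(0, 14*y, 4*z)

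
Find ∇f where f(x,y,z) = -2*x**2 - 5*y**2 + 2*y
(-4*x, 2 - 10*y, 0)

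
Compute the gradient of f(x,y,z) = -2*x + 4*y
(-2, 4, 0)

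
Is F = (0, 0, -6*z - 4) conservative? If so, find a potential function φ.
Yes, F is conservative. φ = z*(-3*z - 4)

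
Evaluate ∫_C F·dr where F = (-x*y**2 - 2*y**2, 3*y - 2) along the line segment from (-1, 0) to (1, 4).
-32/3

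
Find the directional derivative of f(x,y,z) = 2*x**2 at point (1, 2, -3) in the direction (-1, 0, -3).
-2*sqrt(10)/5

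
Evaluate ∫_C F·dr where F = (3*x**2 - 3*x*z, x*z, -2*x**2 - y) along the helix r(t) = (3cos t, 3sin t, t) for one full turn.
9*pi*(-7 + 2*pi)/2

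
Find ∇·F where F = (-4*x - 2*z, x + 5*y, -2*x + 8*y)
1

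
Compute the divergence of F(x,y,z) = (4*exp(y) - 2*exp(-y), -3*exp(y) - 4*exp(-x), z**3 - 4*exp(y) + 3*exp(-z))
3*z**2 - 3*exp(y) - 3*exp(-z)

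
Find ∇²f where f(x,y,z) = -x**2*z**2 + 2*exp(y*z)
-2*x**2 + 2*y**2*exp(y*z) + 2*z**2*exp(y*z) - 2*z**2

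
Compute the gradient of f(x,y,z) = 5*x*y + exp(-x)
(5*y - exp(-x), 5*x, 0)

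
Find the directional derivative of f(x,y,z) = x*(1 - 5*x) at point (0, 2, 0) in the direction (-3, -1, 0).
-3*sqrt(10)/10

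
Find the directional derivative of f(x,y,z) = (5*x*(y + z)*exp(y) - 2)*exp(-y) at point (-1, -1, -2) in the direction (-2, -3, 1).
sqrt(14)*(20 - 3*E)/7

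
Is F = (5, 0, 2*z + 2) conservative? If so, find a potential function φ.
Yes, F is conservative. φ = 5*x + z**2 + 2*z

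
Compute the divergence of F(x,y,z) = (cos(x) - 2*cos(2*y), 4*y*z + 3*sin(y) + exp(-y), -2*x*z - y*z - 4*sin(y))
-2*x - y + 4*z - sin(x) + 3*cos(y) - exp(-y)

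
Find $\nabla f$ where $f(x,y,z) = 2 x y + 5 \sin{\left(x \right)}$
(2*y + 5*cos(x), 2*x, 0)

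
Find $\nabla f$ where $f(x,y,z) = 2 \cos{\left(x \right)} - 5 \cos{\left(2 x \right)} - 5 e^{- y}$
(2*(10*cos(x) - 1)*sin(x), 5*exp(-y), 0)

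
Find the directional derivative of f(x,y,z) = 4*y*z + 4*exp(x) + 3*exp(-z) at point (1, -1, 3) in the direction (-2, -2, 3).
sqrt(17)*(-36*exp(3) - 8*exp(4) - 9)*exp(-3)/17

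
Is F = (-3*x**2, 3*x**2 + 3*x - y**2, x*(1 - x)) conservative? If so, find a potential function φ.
No, ∇×F = (0, 2*x - 1, 6*x + 3) ≠ 0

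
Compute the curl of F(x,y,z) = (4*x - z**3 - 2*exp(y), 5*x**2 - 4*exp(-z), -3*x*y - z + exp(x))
(-3*x - 4*exp(-z), 3*y - 3*z**2 - exp(x), 10*x + 2*exp(y))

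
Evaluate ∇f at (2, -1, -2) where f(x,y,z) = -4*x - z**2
(-4, 0, 4)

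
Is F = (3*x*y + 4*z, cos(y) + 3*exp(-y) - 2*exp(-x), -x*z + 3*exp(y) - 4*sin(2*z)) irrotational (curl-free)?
No, ∇×F = (3*exp(y), z + 4, -3*x + 2*exp(-x))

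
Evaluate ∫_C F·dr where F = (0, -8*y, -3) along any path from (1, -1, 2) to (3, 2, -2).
0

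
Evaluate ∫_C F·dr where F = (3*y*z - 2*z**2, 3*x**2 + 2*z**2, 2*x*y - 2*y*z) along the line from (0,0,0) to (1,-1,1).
-10/3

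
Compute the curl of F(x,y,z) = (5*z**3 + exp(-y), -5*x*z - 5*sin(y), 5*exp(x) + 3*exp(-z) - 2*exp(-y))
(5*x + 2*exp(-y), 15*z**2 - 5*exp(x), -5*z + exp(-y))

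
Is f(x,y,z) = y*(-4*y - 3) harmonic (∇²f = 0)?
No, ∇²f = -8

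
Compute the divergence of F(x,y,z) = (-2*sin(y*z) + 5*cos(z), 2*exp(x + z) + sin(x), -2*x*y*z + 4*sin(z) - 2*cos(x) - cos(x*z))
-2*x*y + x*sin(x*z) + 4*cos(z)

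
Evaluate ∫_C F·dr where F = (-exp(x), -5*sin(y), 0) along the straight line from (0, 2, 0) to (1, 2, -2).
1 - E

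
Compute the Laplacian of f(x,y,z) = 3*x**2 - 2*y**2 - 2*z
2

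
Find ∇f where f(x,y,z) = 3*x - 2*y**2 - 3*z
(3, -4*y, -3)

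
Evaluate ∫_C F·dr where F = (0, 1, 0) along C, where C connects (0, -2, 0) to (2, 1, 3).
3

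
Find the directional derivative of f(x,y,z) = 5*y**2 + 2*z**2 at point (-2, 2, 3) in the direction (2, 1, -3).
-8*sqrt(14)/7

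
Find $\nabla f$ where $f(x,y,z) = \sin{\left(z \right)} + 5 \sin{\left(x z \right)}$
(5*z*cos(x*z), 0, 5*x*cos(x*z) + cos(z))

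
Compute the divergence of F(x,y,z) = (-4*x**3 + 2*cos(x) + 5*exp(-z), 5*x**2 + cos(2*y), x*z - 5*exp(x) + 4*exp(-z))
-12*x**2 + x - 2*sin(x) - 2*sin(2*y) - 4*exp(-z)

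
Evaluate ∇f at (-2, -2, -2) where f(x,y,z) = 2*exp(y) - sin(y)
(0, 2*exp(-2) - cos(2), 0)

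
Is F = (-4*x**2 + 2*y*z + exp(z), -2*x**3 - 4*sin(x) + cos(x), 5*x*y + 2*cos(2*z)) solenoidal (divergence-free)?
No, ∇·F = -8*x - 4*sin(2*z)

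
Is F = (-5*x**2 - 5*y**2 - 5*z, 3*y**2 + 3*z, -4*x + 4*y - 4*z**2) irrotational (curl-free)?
No, ∇×F = (1, -1, 10*y)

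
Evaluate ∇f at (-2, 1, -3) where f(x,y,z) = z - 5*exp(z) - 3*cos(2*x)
(-6*sin(4), 0, 1 - 5*exp(-3))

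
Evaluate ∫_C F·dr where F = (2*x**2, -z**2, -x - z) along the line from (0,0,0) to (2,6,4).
-116/3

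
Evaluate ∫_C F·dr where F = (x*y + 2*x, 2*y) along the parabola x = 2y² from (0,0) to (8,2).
596/5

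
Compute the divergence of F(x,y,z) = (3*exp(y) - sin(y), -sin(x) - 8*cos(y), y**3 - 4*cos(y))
8*sin(y)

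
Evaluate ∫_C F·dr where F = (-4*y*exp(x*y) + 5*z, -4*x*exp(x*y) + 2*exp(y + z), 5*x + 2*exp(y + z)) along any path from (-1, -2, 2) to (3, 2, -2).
-4*exp(6) - 20 + 4*exp(2)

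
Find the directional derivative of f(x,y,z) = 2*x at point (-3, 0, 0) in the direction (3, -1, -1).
6*sqrt(11)/11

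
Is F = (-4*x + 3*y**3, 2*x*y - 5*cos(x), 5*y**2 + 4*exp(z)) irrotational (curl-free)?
No, ∇×F = (10*y, 0, -9*y**2 + 2*y + 5*sin(x))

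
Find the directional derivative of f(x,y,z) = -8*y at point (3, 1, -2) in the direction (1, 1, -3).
-8*sqrt(11)/11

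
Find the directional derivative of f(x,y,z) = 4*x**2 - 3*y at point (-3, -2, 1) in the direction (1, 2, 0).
-6*sqrt(5)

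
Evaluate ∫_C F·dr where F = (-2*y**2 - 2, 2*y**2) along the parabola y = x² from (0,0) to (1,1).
-26/15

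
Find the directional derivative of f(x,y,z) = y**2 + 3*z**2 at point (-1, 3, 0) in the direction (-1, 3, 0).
9*sqrt(10)/5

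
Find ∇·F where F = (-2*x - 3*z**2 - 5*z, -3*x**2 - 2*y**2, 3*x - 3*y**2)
-4*y - 2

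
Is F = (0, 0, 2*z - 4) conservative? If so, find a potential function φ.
Yes, F is conservative. φ = z*(z - 4)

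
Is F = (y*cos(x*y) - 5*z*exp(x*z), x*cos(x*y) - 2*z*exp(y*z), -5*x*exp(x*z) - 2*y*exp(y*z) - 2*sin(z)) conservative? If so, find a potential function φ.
Yes, F is conservative. φ = -5*exp(x*z) - 2*exp(y*z) + sin(x*y) + 2*cos(z)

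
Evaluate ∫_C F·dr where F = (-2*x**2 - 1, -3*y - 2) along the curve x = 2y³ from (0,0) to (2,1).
-65/6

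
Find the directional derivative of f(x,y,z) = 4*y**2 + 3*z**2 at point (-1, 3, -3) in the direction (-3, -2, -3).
3*sqrt(22)/11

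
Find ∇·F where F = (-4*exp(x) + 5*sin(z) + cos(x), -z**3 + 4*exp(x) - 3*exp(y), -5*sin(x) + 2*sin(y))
-4*exp(x) - 3*exp(y) - sin(x)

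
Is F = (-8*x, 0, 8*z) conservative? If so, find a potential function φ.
Yes, F is conservative. φ = -4*x**2 + 4*z**2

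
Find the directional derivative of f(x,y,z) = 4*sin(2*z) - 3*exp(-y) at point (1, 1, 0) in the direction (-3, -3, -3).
sqrt(3)*(-8*E - 3)*exp(-1)/3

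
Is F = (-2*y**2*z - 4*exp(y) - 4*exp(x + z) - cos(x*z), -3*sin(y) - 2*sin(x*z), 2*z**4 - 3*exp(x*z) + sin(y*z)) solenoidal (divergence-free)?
No, ∇·F = -3*x*exp(x*z) + y*cos(y*z) + 8*z**3 + z*sin(x*z) - 4*exp(x + z) - 3*cos(y)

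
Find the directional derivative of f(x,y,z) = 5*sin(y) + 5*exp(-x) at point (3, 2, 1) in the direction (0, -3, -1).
-3*sqrt(10)*cos(2)/2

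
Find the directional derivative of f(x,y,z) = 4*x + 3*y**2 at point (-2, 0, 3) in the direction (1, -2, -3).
2*sqrt(14)/7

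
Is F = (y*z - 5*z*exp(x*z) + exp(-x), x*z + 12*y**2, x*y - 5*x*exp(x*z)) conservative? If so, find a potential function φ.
Yes, F is conservative. φ = x*y*z + 4*y**3 - 5*exp(x*z) - exp(-x)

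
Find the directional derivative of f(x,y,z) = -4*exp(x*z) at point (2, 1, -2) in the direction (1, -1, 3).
-16*sqrt(11)*exp(-4)/11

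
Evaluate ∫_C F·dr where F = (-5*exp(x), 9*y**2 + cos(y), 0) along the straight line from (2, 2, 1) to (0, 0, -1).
-29 - sin(2) + 5*exp(2)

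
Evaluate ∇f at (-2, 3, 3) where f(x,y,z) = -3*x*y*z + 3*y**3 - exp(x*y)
(-27 - 3*exp(-6), 2*exp(-6) + 99, 18)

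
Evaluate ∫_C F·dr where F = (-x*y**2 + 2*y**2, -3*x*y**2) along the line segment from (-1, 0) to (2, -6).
297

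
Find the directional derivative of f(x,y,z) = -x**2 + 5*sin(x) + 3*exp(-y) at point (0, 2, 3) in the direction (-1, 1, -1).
sqrt(3)*(-5*exp(2) - 3)*exp(-2)/3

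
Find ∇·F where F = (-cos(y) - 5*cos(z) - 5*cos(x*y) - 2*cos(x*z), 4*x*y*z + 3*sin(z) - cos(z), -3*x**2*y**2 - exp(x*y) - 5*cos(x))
4*x*z + 5*y*sin(x*y) + 2*z*sin(x*z)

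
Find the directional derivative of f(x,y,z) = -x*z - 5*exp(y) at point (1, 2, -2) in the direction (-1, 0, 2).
-4*sqrt(5)/5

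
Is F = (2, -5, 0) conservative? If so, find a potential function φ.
Yes, F is conservative. φ = 2*x - 5*y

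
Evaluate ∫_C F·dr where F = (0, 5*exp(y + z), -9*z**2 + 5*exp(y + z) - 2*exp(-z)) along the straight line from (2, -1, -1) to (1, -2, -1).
5*(1 - E)*exp(-3)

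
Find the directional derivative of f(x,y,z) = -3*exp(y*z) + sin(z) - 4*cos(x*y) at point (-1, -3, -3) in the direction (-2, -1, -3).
sqrt(14)*(-36*exp(9) - 3*cos(3) + 28*sin(3))/14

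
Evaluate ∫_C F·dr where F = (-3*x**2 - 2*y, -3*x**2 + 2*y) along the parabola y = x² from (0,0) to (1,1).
-13/6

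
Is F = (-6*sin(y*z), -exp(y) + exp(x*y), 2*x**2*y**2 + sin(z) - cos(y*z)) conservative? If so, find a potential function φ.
No, ∇×F = (4*x**2*y + z*sin(y*z), -2*y*(2*x*y + 3*cos(y*z)), y*exp(x*y) + 6*z*cos(y*z)) ≠ 0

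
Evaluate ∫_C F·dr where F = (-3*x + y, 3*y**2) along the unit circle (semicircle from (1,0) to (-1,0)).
-pi/2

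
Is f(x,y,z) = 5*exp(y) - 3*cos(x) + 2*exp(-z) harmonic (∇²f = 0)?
No, ∇²f = 5*exp(y) + 3*cos(x) + 2*exp(-z)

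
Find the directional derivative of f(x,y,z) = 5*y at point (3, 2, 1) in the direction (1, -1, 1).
-5*sqrt(3)/3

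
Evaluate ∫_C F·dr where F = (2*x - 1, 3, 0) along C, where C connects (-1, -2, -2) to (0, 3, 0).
13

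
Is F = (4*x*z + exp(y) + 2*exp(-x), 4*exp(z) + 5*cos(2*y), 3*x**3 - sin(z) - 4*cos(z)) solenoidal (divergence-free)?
No, ∇·F = 4*z - 10*sin(2*y) + 4*sin(z) - cos(z) - 2*exp(-x)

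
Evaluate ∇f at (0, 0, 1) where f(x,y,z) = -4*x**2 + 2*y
(0, 2, 0)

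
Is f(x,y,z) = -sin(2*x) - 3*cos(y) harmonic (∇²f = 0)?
No, ∇²f = 4*sin(2*x) + 3*cos(y)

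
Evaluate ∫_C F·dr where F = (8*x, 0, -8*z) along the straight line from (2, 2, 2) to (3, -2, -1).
32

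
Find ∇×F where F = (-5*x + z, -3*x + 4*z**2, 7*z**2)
(-8*z, 1, -3)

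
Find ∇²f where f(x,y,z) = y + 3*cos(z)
-3*cos(z)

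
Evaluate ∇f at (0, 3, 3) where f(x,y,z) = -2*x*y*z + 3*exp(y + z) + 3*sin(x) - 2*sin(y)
(-15, -2*cos(3) + 3*exp(6), 3*exp(6))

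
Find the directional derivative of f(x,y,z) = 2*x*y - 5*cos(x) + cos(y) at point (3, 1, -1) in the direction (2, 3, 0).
sqrt(13)*(-3*sin(1) + 10*sin(3) + 22)/13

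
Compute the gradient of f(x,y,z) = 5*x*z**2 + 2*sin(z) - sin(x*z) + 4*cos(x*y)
(-4*y*sin(x*y) + 5*z**2 - z*cos(x*z), -4*x*sin(x*y), 10*x*z - x*cos(x*z) + 2*cos(z))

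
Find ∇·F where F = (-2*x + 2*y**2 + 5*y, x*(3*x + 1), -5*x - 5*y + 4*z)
2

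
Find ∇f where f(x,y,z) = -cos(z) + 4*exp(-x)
(-4*exp(-x), 0, sin(z))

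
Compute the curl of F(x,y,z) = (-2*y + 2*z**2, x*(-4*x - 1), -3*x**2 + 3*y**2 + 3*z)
(6*y, 6*x + 4*z, 1 - 8*x)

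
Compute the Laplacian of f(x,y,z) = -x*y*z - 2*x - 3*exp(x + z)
-6*exp(x + z)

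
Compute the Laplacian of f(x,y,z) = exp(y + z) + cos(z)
2*exp(y + z) - cos(z)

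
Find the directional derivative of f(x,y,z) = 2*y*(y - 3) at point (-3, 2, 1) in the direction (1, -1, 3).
-2*sqrt(11)/11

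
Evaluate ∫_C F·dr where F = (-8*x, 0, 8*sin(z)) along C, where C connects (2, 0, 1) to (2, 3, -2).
-8*cos(2) + 8*cos(1)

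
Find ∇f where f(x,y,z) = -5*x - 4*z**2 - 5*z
(-5, 0, -8*z - 5)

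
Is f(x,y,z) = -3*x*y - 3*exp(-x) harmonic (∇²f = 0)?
No, ∇²f = -3*exp(-x)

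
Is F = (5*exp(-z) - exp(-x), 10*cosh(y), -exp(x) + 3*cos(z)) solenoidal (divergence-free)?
No, ∇·F = -3*sin(z) + 10*sinh(y) + exp(-x)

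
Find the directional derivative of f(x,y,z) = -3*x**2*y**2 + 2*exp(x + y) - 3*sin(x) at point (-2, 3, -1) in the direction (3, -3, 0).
3*sqrt(2)*(60 - cos(2))/2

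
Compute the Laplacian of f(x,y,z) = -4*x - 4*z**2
-8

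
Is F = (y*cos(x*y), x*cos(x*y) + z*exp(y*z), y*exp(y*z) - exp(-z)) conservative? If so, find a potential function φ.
Yes, F is conservative. φ = exp(y*z) + sin(x*y) + exp(-z)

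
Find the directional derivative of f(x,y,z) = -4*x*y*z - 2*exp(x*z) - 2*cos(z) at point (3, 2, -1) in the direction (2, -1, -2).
4*(4 + (sin(1) + 13)*exp(3))*exp(-3)/3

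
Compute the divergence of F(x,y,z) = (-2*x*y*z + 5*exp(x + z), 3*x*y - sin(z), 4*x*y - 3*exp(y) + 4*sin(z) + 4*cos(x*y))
3*x - 2*y*z + 5*exp(x + z) + 4*cos(z)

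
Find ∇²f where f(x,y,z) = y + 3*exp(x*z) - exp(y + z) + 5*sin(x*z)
3*x**2*exp(x*z) - 5*x**2*sin(x*z) + z**2*(3*exp(x*z) - 5*sin(x*z)) - 2*exp(y + z)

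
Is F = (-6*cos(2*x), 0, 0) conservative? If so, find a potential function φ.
Yes, F is conservative. φ = -3*sin(2*x)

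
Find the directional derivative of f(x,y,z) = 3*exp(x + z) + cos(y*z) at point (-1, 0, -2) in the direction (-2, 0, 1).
-3*sqrt(5)*exp(-3)/5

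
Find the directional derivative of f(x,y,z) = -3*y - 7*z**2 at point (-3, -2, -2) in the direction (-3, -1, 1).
31*sqrt(11)/11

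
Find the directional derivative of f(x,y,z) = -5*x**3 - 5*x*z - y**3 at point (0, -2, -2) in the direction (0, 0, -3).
0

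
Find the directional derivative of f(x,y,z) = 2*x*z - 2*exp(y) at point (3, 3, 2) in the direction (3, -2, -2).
4*sqrt(17)*exp(3)/17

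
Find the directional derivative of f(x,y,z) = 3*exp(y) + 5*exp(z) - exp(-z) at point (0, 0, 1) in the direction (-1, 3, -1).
sqrt(11)*(-5*exp(2) - 1 + 9*E)*exp(-1)/11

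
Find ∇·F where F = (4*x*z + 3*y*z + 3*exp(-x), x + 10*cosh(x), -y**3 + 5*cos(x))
4*z - 3*exp(-x)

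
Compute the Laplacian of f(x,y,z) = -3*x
0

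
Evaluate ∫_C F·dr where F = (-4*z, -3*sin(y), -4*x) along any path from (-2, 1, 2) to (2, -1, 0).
-16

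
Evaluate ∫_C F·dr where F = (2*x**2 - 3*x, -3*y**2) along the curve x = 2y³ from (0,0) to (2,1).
-5/3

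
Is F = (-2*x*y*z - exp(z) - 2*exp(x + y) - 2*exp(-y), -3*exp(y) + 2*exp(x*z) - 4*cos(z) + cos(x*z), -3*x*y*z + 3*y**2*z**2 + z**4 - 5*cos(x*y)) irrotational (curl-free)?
No, ∇×F = (-3*x*z - 2*x*exp(x*z) + 5*x*sin(x*y) + x*sin(x*z) + 6*y*z**2 - 4*sin(z), -2*x*y + 3*y*z - 5*y*sin(x*y) - exp(z), 2*x*z + 2*z*exp(x*z) - z*sin(x*z) + 2*exp(x + y) - 2*exp(-y))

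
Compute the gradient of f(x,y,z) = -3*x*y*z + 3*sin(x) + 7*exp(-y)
(-3*y*z + 3*cos(x), -3*x*z - 7*exp(-y), -3*x*y)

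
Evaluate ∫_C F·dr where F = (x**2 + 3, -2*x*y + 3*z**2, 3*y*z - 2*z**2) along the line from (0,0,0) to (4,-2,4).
-84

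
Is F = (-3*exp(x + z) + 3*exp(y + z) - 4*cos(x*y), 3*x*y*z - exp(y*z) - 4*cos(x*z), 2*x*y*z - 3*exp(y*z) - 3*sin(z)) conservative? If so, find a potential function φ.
No, ∇×F = (-3*x*y + 2*x*z - 4*x*sin(x*z) + y*exp(y*z) - 3*z*exp(y*z), -2*y*z - 3*exp(x + z) + 3*exp(y + z), -4*x*sin(x*y) + 3*y*z + 4*z*sin(x*z) - 3*exp(y + z)) ≠ 0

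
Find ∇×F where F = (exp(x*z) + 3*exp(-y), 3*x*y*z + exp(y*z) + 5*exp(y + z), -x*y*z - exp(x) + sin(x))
(-3*x*y - x*z - y*exp(y*z) - 5*exp(y + z), x*exp(x*z) + y*z + exp(x) - cos(x), 3*y*z + 3*exp(-y))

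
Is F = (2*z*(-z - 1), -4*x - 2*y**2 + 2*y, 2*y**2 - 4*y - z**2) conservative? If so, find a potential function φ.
No, ∇×F = (4*y - 4, -4*z - 2, -4) ≠ 0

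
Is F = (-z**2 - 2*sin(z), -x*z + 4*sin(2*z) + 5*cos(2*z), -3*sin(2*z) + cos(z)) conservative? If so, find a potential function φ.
No, ∇×F = (x + 10*sin(2*z) - 8*cos(2*z), -2*z - 2*cos(z), -z) ≠ 0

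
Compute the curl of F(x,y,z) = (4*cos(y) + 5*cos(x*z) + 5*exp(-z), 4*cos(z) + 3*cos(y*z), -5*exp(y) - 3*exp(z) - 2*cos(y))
(3*y*sin(y*z) - 5*exp(y) + 2*sin(y) + 4*sin(z), -5*x*sin(x*z) - 5*exp(-z), 4*sin(y))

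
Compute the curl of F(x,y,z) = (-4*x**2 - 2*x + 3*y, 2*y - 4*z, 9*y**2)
(18*y + 4, 0, -3)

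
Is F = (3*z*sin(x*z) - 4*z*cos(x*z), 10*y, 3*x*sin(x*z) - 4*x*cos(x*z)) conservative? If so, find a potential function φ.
Yes, F is conservative. φ = 5*y**2 - 4*sin(x*z) - 3*cos(x*z)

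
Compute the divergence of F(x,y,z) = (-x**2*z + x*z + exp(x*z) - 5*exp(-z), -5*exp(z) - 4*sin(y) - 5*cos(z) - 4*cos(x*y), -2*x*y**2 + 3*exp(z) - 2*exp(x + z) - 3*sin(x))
-2*x*z + 4*x*sin(x*y) + z*exp(x*z) + z + 3*exp(z) - 2*exp(x + z) - 4*cos(y)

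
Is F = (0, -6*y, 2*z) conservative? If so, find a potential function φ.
Yes, F is conservative. φ = -3*y**2 + z**2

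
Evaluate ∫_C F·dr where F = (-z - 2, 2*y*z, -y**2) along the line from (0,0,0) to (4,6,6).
52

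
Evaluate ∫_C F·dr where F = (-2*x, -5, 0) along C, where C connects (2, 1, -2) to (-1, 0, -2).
8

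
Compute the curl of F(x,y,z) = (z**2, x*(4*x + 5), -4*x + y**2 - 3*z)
(2*y, 2*z + 4, 8*x + 5)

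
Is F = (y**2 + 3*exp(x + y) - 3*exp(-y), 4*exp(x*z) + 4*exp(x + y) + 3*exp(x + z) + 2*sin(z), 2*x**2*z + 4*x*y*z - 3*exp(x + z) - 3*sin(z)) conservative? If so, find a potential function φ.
No, ∇×F = (4*x*z - 4*x*exp(x*z) - 3*exp(x + z) - 2*cos(z), -4*x*z - 4*y*z + 3*exp(x + z), ((-2*y + 4*z*exp(x*z) + exp(x + y) + 3*exp(x + z))*exp(y) - 3)*exp(-y)) ≠ 0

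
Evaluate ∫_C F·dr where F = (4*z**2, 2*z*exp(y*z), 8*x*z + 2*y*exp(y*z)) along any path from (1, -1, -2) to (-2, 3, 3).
-88 - 2*exp(2) + 2*exp(9)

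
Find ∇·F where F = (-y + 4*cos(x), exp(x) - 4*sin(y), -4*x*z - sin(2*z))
-4*x - 4*sin(x) - 4*cos(y) - 2*cos(2*z)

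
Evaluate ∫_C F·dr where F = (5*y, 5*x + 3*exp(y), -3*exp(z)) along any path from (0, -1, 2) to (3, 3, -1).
-6*exp(-1) + 3*exp(2) + 45 + 3*exp(3)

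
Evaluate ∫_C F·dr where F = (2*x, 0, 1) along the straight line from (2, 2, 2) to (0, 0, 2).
-4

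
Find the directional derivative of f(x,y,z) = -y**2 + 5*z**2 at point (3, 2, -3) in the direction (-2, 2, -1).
22/3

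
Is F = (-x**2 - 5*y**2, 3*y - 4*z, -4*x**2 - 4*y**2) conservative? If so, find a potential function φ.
No, ∇×F = (4 - 8*y, 8*x, 10*y) ≠ 0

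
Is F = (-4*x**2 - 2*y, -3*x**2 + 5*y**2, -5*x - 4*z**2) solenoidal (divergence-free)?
No, ∇·F = -8*x + 10*y - 8*z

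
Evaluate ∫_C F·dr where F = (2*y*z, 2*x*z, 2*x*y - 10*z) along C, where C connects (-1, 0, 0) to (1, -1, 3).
-51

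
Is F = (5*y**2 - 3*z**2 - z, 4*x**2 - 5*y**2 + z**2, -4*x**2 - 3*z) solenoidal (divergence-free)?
No, ∇·F = -10*y - 3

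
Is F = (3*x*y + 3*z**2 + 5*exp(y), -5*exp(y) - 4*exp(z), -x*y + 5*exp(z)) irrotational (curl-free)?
No, ∇×F = (-x + 4*exp(z), y + 6*z, -3*x - 5*exp(y))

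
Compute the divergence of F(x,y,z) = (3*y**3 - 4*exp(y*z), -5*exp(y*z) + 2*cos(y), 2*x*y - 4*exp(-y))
-5*z*exp(y*z) - 2*sin(y)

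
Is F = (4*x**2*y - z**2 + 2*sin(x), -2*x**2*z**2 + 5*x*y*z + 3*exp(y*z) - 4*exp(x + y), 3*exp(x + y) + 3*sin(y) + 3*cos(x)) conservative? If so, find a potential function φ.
No, ∇×F = (4*x**2*z - 5*x*y - 3*y*exp(y*z) + 3*exp(x + y) + 3*cos(y), -2*z - 3*exp(x + y) + 3*sin(x), -4*x**2 - 4*x*z**2 + 5*y*z - 4*exp(x + y)) ≠ 0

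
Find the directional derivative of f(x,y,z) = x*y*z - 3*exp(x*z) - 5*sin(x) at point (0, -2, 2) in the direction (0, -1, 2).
0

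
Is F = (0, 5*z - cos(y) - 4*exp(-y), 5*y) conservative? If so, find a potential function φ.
Yes, F is conservative. φ = 5*y*z - sin(y) + 4*exp(-y)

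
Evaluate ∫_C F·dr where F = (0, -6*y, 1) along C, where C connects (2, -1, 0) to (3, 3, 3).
-21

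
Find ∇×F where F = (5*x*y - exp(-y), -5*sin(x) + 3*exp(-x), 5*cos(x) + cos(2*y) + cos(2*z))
(-2*sin(2*y), 5*sin(x), -5*x - 5*cos(x) - exp(-y) - 3*exp(-x))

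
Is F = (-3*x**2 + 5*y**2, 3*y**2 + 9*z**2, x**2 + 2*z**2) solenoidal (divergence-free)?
No, ∇·F = -6*x + 6*y + 4*z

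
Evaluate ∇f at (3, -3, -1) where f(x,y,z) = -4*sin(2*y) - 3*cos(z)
(0, -8*cos(6), -3*sin(1))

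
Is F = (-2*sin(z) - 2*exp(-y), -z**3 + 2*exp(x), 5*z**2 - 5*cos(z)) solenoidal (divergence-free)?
No, ∇·F = 10*z + 5*sin(z)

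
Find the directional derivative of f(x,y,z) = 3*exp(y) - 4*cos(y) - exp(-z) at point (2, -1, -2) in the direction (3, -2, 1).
sqrt(14)*(-6 + 8*E*sin(1) + exp(3))*exp(-1)/14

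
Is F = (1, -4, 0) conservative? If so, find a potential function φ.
Yes, F is conservative. φ = x - 4*y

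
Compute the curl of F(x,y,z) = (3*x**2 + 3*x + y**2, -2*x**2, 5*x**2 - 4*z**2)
(0, -10*x, -4*x - 2*y)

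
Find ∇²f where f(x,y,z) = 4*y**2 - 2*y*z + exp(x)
exp(x) + 8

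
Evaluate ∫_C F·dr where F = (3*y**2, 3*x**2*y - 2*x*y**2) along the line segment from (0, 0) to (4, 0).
0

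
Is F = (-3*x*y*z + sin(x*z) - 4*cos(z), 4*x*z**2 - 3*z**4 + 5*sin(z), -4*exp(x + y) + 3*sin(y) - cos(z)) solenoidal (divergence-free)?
No, ∇·F = -3*y*z + z*cos(x*z) + sin(z)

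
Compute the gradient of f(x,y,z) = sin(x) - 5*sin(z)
(cos(x), 0, -5*cos(z))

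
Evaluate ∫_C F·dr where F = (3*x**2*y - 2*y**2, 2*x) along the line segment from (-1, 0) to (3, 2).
112/3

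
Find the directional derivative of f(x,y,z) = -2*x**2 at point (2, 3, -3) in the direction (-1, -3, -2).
4*sqrt(14)/7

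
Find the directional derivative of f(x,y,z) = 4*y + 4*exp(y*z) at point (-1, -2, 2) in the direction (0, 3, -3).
2*sqrt(2)*(4 + exp(4))*exp(-4)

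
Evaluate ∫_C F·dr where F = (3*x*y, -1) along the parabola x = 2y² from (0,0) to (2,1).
19/5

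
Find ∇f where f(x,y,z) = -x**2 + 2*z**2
(-2*x, 0, 4*z)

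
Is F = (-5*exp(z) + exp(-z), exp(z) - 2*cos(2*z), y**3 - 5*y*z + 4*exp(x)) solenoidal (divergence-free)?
No, ∇·F = -5*y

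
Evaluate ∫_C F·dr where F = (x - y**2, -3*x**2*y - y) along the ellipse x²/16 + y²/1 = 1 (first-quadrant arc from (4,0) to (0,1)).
-107/6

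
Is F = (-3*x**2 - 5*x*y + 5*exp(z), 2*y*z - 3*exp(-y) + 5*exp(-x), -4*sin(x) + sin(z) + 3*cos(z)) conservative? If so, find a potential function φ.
No, ∇×F = (-2*y, 5*exp(z) + 4*cos(x), 5*x - 5*exp(-x)) ≠ 0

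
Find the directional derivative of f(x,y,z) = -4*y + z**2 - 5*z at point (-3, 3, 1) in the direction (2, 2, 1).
-11/3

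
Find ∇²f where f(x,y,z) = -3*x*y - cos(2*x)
4*cos(2*x)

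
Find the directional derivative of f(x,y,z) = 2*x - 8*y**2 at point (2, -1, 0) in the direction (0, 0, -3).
0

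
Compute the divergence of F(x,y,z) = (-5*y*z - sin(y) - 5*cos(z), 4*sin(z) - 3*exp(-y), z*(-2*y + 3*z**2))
-2*y + 9*z**2 + 3*exp(-y)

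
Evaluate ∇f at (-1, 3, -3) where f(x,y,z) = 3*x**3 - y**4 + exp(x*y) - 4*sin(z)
(3*exp(-3) + 9, -108 - exp(-3), -4*cos(3))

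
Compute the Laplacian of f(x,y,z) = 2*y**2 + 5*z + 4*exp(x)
4*exp(x) + 4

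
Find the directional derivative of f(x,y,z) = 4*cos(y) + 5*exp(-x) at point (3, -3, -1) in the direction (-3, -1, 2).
sqrt(14)*(-4*exp(3)*sin(3) + 15)*exp(-3)/14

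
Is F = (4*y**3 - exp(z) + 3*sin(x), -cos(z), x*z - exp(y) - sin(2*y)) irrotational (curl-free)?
No, ∇×F = (-exp(y) - sin(z) - 2*cos(2*y), -z - exp(z), -12*y**2)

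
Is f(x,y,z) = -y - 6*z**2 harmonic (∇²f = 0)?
No, ∇²f = -12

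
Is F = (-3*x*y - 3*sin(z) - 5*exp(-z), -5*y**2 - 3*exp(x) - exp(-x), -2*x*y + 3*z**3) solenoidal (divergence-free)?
No, ∇·F = -13*y + 9*z**2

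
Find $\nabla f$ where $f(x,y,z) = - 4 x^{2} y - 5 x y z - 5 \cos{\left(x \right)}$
(-8*x*y - 5*y*z + 5*sin(x), x*(-4*x - 5*z), -5*x*y)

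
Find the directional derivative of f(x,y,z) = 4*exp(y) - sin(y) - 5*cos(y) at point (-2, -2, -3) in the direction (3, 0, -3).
0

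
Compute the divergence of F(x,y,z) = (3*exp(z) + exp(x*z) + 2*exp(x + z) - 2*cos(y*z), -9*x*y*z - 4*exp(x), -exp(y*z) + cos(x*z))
-9*x*z - x*sin(x*z) - y*exp(y*z) + z*exp(x*z) + 2*exp(x + z)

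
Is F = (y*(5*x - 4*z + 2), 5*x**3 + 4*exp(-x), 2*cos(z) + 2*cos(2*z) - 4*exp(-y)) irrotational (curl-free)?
No, ∇×F = (4*exp(-y), -4*y, 15*x**2 - 5*x + 4*z - 2 - 4*exp(-x))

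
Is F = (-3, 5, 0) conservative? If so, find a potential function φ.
Yes, F is conservative. φ = -3*x + 5*y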